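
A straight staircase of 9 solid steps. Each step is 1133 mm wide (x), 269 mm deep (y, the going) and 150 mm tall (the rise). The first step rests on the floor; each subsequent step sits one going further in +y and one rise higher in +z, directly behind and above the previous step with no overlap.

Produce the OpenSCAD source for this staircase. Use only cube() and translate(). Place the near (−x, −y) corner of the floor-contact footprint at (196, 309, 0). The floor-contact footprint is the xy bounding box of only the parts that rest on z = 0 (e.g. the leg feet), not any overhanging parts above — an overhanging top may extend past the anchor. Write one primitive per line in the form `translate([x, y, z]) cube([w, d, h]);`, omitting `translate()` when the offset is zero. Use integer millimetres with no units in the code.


translate([196, 309, 0]) cube([1133, 269, 150]);
translate([196, 578, 150]) cube([1133, 269, 150]);
translate([196, 847, 300]) cube([1133, 269, 150]);
translate([196, 1116, 450]) cube([1133, 269, 150]);
translate([196, 1385, 600]) cube([1133, 269, 150]);
translate([196, 1654, 750]) cube([1133, 269, 150]);
translate([196, 1923, 900]) cube([1133, 269, 150]);
translate([196, 2192, 1050]) cube([1133, 269, 150]);
translate([196, 2461, 1200]) cube([1133, 269, 150]);


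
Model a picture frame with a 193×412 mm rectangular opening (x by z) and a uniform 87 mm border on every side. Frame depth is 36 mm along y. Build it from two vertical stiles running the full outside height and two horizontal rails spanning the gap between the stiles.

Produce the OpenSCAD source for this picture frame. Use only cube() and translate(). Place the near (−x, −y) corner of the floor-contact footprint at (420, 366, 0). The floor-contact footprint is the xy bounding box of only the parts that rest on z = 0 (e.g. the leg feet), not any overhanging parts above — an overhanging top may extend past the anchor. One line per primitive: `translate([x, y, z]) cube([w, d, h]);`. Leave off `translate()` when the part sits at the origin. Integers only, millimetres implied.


translate([420, 366, 0]) cube([87, 36, 586]);
translate([700, 366, 0]) cube([87, 36, 586]);
translate([507, 366, 0]) cube([193, 36, 87]);
translate([507, 366, 499]) cube([193, 36, 87]);


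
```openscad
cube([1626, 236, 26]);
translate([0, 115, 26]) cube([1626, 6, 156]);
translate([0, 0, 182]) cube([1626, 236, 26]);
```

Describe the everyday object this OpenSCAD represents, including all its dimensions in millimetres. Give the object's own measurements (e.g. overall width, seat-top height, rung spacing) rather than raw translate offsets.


An I-beam lying along x, 1626 mm long. Overall section height 208 mm. Two flanges 236 mm wide (y) and 26 mm thick, one on the floor and one at the top; a web 6 mm thick runs between them, centred on the flange width.


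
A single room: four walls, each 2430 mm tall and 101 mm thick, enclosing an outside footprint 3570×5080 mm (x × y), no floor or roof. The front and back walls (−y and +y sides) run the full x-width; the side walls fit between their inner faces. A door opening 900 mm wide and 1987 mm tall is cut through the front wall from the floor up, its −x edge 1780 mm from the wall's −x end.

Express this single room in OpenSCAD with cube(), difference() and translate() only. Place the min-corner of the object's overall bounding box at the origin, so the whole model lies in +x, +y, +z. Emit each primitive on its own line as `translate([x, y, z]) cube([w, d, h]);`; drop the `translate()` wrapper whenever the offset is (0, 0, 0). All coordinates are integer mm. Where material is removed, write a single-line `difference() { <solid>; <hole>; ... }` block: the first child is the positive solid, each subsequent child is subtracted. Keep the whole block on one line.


difference() { cube([3570, 101, 2430]); translate([1780, 0, 0]) cube([900, 101, 1987]); }
translate([0, 4979, 0]) cube([3570, 101, 2430]);
translate([0, 101, 0]) cube([101, 4878, 2430]);
translate([3469, 101, 0]) cube([101, 4878, 2430]);


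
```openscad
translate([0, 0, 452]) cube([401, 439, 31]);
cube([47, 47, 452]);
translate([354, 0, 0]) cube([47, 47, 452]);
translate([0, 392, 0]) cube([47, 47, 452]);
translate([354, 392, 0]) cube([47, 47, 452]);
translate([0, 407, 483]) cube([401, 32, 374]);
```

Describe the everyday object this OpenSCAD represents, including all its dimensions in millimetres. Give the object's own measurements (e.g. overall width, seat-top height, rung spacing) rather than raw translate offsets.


A chair. The seat is a 401×439×31 mm slab with its top at z = 483 mm, on four 47×47 mm corner legs (flush with the seat edges, standing on z = 0). A flat backrest 32 mm thick, 374 mm tall, spans the full seat width and rises from the seat top along its +y edge, rear face flush with the rear of the seat.


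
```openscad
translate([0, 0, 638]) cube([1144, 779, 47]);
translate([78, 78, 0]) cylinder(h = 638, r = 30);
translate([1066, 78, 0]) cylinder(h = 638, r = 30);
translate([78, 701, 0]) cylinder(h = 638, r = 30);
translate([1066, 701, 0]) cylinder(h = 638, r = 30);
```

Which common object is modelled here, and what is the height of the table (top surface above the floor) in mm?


A table. The table height is 685 mm.

A 1144×779×47 slab sits at z = 638 on four Ø60 mm round legs — a table. The top surface is at 638 + 47 = 685 mm.


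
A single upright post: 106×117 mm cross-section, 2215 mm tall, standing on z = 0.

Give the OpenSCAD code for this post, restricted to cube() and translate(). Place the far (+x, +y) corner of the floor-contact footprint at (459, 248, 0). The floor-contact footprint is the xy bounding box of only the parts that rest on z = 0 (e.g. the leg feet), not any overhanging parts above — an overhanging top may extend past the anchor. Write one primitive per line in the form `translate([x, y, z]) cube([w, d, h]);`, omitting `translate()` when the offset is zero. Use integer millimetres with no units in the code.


translate([353, 131, 0]) cube([106, 117, 2215]);


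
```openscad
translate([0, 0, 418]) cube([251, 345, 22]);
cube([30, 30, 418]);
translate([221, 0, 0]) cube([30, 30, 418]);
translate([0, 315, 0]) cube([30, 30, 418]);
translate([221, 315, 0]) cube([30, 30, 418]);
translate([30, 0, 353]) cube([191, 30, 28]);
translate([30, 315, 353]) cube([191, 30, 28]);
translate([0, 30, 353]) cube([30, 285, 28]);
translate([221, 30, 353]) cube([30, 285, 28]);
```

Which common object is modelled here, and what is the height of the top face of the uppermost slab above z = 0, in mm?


A stool. The seat height is 440 mm.

A 251×345×22 slab at z = 418 on four corner posts — a stool. The seat top is 418 + 22 = 440 mm.


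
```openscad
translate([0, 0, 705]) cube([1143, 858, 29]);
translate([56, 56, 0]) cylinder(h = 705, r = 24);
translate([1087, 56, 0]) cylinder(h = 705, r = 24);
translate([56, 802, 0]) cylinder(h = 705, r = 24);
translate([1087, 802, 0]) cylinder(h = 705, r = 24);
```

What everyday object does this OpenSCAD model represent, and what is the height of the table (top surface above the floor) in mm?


A table. The table height is 734 mm.

A 1143×858×29 slab sits at z = 705 on four Ø48 mm round legs — a table. The top surface is at 705 + 29 = 734 mm.


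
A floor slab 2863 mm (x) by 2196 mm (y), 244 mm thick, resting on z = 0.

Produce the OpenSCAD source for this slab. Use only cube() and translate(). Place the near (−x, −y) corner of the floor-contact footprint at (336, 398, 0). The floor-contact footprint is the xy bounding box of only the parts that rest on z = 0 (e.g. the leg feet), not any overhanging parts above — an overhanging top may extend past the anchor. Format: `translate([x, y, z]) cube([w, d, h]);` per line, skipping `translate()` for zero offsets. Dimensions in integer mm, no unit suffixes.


translate([336, 398, 0]) cube([2863, 2196, 244]);


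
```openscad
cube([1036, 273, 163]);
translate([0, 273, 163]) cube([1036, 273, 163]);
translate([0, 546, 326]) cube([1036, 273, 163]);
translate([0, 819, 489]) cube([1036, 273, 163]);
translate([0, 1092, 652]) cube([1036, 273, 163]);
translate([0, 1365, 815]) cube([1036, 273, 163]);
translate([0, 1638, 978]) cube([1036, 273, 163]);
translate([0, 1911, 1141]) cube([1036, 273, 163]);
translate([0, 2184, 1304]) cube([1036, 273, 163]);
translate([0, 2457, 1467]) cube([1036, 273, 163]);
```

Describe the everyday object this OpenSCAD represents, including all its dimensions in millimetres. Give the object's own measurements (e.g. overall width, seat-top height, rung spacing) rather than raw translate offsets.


A straight staircase of 10 solid steps. Each step is 1036 mm wide (x), 273 mm deep (y, the going) and 163 mm tall (the rise). The first step rests on the floor; each subsequent step sits one going further in +y and one rise higher in +z, directly behind and above the previous step with no overlap.


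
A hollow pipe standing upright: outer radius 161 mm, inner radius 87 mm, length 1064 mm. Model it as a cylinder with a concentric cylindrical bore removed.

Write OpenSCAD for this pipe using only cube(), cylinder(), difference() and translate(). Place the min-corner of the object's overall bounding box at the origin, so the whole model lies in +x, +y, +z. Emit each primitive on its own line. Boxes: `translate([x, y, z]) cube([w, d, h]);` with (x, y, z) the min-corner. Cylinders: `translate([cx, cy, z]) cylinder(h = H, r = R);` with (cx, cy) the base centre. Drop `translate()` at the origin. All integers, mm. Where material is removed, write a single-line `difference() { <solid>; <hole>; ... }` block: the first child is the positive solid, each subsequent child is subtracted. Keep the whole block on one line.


difference() { translate([161, 161, 0]) cylinder(h = 1064, r = 161); translate([161, 161, 0]) cylinder(h = 1064, r = 87); }


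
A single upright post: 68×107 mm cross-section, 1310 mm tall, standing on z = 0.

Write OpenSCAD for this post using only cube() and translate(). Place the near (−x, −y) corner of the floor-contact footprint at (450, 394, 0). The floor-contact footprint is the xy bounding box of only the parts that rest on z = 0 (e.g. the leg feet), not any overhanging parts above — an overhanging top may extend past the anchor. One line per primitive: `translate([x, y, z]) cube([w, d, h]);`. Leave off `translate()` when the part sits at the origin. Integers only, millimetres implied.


translate([450, 394, 0]) cube([68, 107, 1310]);


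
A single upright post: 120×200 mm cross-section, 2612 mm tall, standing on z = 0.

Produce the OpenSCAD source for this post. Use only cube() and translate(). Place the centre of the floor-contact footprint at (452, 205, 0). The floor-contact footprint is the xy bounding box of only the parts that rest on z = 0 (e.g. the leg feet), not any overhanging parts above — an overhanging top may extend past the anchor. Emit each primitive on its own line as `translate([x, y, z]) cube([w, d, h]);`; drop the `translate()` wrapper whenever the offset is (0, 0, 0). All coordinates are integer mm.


translate([392, 105, 0]) cube([120, 200, 2612]);


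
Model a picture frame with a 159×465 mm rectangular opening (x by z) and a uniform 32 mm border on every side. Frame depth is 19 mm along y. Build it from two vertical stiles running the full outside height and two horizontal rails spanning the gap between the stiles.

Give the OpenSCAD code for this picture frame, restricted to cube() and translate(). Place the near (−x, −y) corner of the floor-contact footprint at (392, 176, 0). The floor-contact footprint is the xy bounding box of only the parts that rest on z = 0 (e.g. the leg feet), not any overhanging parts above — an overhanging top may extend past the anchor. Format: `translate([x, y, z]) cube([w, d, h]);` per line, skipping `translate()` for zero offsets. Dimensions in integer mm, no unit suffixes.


translate([392, 176, 0]) cube([32, 19, 529]);
translate([583, 176, 0]) cube([32, 19, 529]);
translate([424, 176, 0]) cube([159, 19, 32]);
translate([424, 176, 497]) cube([159, 19, 32]);


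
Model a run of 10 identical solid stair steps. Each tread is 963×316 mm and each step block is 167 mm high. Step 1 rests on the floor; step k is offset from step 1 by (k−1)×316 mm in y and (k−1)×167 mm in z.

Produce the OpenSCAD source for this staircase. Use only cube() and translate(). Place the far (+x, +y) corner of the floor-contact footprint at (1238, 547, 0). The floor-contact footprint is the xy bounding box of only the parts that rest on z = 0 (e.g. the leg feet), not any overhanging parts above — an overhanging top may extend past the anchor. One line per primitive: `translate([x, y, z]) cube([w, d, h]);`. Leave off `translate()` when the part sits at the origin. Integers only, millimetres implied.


translate([275, 231, 0]) cube([963, 316, 167]);
translate([275, 547, 167]) cube([963, 316, 167]);
translate([275, 863, 334]) cube([963, 316, 167]);
translate([275, 1179, 501]) cube([963, 316, 167]);
translate([275, 1495, 668]) cube([963, 316, 167]);
translate([275, 1811, 835]) cube([963, 316, 167]);
translate([275, 2127, 1002]) cube([963, 316, 167]);
translate([275, 2443, 1169]) cube([963, 316, 167]);
translate([275, 2759, 1336]) cube([963, 316, 167]);
translate([275, 3075, 1503]) cube([963, 316, 167]);


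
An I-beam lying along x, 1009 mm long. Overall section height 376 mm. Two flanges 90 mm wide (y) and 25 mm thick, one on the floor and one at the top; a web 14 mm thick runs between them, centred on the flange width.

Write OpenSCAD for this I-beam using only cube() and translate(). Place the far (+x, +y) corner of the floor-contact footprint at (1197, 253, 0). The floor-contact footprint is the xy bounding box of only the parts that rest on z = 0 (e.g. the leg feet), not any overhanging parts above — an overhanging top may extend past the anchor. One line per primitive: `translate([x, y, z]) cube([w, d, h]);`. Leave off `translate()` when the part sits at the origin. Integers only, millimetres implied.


translate([188, 163, 0]) cube([1009, 90, 25]);
translate([188, 201, 25]) cube([1009, 14, 326]);
translate([188, 163, 351]) cube([1009, 90, 25]);


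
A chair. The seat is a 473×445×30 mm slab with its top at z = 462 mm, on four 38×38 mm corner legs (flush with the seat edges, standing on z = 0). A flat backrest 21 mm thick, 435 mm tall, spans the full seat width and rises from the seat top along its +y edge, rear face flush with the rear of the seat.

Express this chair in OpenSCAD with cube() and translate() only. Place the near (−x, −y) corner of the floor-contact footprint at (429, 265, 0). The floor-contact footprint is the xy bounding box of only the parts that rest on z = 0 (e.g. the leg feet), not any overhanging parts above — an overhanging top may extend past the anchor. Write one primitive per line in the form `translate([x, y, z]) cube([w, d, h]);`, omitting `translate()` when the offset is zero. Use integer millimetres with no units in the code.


// leg_h = 462 - 30 = 432
translate([429, 265, 432]) cube([473, 445, 30]);
translate([429, 265, 0]) cube([38, 38, 432]);
translate([864, 265, 0]) cube([38, 38, 432]);
translate([429, 672, 0]) cube([38, 38, 432]);
translate([864, 672, 0]) cube([38, 38, 432]);
translate([429, 689, 462]) cube([473, 21, 435]);


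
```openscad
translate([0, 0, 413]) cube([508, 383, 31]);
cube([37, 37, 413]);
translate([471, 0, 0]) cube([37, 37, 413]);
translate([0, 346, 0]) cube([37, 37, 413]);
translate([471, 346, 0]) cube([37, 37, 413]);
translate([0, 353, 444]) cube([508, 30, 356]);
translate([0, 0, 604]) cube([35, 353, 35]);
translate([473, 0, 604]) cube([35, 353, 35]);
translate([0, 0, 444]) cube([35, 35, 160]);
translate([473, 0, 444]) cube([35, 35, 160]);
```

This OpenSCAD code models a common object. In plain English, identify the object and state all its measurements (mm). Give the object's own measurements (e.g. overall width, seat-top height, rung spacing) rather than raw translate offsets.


A chair. The seat is a 508×383×31 mm slab with its top at z = 444 mm, on four 37×37 mm corner legs (flush with the seat edges, standing on z = 0). A flat backrest 30 mm thick, 356 mm tall, spans the full seat width and rises from the seat top along its +y edge, rear face flush with the rear of the seat. Two armrests of 35×35 mm section run along each side from the seat's front edge to the front of the backrest, top faces 195 mm above the seat top and outer faces flush with the seat's x-edges; a 35×35 mm post under the front of each armrest stands on the seat at the front corner.


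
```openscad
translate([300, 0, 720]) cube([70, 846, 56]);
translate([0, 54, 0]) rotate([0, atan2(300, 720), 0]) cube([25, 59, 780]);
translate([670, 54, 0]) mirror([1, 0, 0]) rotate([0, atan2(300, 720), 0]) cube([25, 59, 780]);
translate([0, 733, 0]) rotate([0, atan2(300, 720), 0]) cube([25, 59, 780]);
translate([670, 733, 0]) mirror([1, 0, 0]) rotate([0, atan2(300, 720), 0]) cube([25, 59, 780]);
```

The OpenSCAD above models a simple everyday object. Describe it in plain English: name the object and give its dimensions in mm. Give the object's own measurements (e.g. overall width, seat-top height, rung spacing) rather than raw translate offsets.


A sawhorse. A 70×846×56 mm beam (x, y, z) sits on two A-frame leg pairs. Each pair is two raked legs of 25×59 mm section (59 mm along y) splaying symmetrically in x. Each leg rises 720 mm vertically over 300 mm of horizontal reach and is 780 mm long along its own axis. Every leg's outer bottom edge rests on the floor and its outer top edge meets a bottom edge of the beam — the left legs (tilting toward +x) meet the beam's −x bottom edge, the right legs (their mirror images, tilting toward −x) meet its +x bottom edge — so the leg tops tuck under the beam, the beam's underside is 720 mm above the floor, and the feet are 670 mm apart outside-to-outside with the beam centred between them. The two leg pairs are set in 54 mm from either end of the beam.


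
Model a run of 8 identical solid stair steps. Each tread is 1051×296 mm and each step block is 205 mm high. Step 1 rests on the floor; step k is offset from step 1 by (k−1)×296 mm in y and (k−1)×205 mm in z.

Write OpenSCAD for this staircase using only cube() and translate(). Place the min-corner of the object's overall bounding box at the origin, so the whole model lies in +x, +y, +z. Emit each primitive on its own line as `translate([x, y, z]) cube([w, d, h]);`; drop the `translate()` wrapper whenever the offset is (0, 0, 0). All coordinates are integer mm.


cube([1051, 296, 205]);
translate([0, 296, 205]) cube([1051, 296, 205]);
translate([0, 592, 410]) cube([1051, 296, 205]);
translate([0, 888, 615]) cube([1051, 296, 205]);
translate([0, 1184, 820]) cube([1051, 296, 205]);
translate([0, 1480, 1025]) cube([1051, 296, 205]);
translate([0, 1776, 1230]) cube([1051, 296, 205]);
translate([0, 2072, 1435]) cube([1051, 296, 205]);


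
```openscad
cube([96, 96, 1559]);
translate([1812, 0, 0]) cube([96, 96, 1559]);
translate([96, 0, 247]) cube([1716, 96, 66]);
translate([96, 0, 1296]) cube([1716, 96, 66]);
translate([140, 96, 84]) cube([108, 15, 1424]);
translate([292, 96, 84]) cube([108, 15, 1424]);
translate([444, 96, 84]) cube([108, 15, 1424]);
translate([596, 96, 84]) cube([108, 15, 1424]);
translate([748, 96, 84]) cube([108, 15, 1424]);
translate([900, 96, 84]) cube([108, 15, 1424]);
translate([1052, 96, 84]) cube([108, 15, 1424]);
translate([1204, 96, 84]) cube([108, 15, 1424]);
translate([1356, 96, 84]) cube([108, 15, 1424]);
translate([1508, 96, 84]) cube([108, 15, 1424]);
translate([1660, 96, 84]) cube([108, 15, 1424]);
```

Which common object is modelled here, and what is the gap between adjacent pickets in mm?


A fence section. The picket gap is 44 mm.

Two posts, two rails, 11 pickets — a fence section. Span 1716 mm holds 11 pickets of 108 mm with 12 equal gaps: ⌊(1716 − 11·108) / 12⌋ = 44 mm.


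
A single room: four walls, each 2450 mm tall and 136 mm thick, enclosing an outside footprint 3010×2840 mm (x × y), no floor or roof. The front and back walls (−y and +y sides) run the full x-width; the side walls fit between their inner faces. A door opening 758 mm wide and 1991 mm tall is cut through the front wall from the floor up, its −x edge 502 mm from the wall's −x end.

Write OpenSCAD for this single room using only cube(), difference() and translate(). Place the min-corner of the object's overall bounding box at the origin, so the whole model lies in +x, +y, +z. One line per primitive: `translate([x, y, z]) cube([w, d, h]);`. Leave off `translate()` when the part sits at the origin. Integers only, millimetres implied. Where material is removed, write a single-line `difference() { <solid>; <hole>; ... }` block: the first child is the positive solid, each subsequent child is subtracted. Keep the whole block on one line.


difference() { cube([3010, 136, 2450]); translate([502, 0, 0]) cube([758, 136, 1991]); }
translate([0, 2704, 0]) cube([3010, 136, 2450]);
translate([0, 136, 0]) cube([136, 2568, 2450]);
translate([2874, 136, 0]) cube([136, 2568, 2450]);


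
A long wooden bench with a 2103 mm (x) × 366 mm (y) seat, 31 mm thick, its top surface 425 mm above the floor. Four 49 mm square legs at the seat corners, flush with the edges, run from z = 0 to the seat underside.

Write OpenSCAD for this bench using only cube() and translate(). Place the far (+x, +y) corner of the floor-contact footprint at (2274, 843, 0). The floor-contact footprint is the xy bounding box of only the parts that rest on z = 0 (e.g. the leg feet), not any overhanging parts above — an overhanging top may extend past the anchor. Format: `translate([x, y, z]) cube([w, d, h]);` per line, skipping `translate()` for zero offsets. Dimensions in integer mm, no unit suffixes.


translate([171, 477, 394]) cube([2103, 366, 31]);
translate([171, 477, 0]) cube([49, 49, 394]);
translate([171, 794, 0]) cube([49, 49, 394]);
translate([2225, 477, 0]) cube([49, 49, 394]);
translate([2225, 794, 0]) cube([49, 49, 394]);


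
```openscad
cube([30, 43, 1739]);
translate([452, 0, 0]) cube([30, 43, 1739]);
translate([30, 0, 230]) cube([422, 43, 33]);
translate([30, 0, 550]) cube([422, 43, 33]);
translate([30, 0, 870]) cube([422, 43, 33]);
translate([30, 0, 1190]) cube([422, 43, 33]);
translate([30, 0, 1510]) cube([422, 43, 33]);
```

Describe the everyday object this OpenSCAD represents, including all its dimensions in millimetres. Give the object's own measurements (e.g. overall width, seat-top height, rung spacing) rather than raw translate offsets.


A straight ladder. Two 30×43 mm vertical rails, 1739 mm tall, stand 482 mm apart (outside-to-outside) with their front faces coplanar on the −y side. 5 rungs, each 43 mm deep and 33 mm tall, span between the inner faces of the rails, front faces flush with the rails. The lowest rung's underside is at z = 230 mm and rungs are spaced 320 mm apart (underside to underside).


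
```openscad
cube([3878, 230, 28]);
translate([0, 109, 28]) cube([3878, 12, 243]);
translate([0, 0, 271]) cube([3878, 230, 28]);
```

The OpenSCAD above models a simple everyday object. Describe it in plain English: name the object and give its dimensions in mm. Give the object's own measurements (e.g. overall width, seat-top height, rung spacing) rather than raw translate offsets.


An I-beam lying along x, 3878 mm long. Overall section height 299 mm. Two flanges 230 mm wide (y) and 28 mm thick, one on the floor and one at the top; a web 12 mm thick runs between them, centred on the flange width.


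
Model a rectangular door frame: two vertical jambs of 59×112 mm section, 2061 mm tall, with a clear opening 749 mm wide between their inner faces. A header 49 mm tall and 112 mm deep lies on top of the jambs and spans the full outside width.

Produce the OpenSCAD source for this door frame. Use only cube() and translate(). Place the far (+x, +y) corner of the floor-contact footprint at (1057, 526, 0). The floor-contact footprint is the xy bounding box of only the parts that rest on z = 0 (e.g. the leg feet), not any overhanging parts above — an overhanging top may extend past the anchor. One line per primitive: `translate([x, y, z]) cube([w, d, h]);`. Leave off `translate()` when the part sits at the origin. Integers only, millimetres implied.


translate([190, 414, 0]) cube([59, 112, 2061]);
translate([998, 414, 0]) cube([59, 112, 2061]);
translate([190, 414, 2061]) cube([867, 112, 49]);


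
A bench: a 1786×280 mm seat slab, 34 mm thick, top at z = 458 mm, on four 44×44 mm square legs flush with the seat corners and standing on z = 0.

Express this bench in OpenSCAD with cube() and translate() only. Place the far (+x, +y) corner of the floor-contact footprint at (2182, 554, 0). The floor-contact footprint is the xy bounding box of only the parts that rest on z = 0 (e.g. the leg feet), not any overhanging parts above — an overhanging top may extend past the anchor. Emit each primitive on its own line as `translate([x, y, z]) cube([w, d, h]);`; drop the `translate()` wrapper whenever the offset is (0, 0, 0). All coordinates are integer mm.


translate([396, 274, 424]) cube([1786, 280, 34]);
translate([396, 274, 0]) cube([44, 44, 424]);
translate([396, 510, 0]) cube([44, 44, 424]);
translate([2138, 274, 0]) cube([44, 44, 424]);
translate([2138, 510, 0]) cube([44, 44, 424]);


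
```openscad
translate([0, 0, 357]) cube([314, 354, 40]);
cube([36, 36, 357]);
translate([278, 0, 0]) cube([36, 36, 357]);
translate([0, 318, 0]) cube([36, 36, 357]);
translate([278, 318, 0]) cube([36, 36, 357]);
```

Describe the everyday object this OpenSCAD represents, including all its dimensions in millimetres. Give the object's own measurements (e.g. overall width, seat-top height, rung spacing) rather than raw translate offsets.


A four-legged stool. The seat is a 314×354×40 mm slab whose top surface is at z = 397 mm; four square legs, each 36×36 mm in cross-section, run from the floor (z = 0) to the underside of the seat, each flush with a corner of the seat.


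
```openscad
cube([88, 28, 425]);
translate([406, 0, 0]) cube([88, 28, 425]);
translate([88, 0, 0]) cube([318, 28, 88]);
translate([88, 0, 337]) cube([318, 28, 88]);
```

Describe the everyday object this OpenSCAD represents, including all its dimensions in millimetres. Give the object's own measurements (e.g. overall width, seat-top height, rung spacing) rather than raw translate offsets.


A rectangular picture frame lying in the x–z plane (depth along y). The opening is 318 mm wide (x) by 249 mm tall (z), surrounded by a border 88 mm wide on all four sides. The frame is 28 mm deep and is made of two full-height vertical stiles with two horizontal rails fitted between them.


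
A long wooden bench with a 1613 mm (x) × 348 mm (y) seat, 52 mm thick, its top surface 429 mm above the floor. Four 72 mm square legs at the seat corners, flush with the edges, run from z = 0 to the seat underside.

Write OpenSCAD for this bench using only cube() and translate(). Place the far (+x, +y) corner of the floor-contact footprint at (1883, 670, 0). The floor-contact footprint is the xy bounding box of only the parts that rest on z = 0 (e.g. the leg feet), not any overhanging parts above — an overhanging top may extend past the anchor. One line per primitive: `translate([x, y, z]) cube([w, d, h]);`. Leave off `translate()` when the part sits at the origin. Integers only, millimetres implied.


translate([270, 322, 377]) cube([1613, 348, 52]);
translate([270, 322, 0]) cube([72, 72, 377]);
translate([270, 598, 0]) cube([72, 72, 377]);
translate([1811, 322, 0]) cube([72, 72, 377]);
translate([1811, 598, 0]) cube([72, 72, 377]);


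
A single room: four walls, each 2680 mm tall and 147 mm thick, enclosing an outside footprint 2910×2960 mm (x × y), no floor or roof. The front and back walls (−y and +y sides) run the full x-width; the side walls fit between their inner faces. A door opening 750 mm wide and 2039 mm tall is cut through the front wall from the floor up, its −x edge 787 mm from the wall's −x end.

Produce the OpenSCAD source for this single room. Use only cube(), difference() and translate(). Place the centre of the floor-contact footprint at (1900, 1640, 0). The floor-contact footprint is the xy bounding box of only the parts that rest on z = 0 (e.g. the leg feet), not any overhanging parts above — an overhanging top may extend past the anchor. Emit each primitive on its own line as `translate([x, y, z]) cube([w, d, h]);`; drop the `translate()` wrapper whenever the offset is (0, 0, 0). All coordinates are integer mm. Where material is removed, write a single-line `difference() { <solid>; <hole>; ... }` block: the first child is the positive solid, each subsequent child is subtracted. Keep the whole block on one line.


difference() { translate([445, 160, 0]) cube([2910, 147, 2680]); translate([1232, 160, 0]) cube([750, 147, 2039]); }
translate([445, 2973, 0]) cube([2910, 147, 2680]);
translate([445, 307, 0]) cube([147, 2666, 2680]);
translate([3208, 307, 0]) cube([147, 2666, 2680]);


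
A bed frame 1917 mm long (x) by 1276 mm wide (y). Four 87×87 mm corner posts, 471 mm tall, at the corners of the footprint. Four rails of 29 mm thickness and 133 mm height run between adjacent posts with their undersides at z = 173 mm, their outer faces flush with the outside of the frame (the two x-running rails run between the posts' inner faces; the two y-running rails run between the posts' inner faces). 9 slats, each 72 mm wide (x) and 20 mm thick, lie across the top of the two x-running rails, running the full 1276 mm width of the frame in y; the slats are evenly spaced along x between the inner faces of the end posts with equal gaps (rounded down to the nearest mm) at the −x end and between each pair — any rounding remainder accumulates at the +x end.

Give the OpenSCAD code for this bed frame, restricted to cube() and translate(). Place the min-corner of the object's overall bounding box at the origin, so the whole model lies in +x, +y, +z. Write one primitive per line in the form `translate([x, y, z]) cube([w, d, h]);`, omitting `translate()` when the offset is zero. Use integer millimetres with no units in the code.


cube([87, 87, 471]);
translate([0, 1189, 0]) cube([87, 87, 471]);
translate([1830, 0, 0]) cube([87, 87, 471]);
translate([1830, 1189, 0]) cube([87, 87, 471]);
translate([87, 0, 173]) cube([1743, 29, 133]);
translate([87, 1247, 173]) cube([1743, 29, 133]);
translate([0, 87, 173]) cube([29, 1102, 133]);
translate([1888, 87, 173]) cube([29, 1102, 133]);
translate([196, 0, 306]) cube([72, 1276, 20]);
translate([377, 0, 306]) cube([72, 1276, 20]);
translate([558, 0, 306]) cube([72, 1276, 20]);
translate([739, 0, 306]) cube([72, 1276, 20]);
translate([920, 0, 306]) cube([72, 1276, 20]);
translate([1101, 0, 306]) cube([72, 1276, 20]);
translate([1282, 0, 306]) cube([72, 1276, 20]);
translate([1463, 0, 306]) cube([72, 1276, 20]);
translate([1644, 0, 306]) cube([72, 1276, 20]);


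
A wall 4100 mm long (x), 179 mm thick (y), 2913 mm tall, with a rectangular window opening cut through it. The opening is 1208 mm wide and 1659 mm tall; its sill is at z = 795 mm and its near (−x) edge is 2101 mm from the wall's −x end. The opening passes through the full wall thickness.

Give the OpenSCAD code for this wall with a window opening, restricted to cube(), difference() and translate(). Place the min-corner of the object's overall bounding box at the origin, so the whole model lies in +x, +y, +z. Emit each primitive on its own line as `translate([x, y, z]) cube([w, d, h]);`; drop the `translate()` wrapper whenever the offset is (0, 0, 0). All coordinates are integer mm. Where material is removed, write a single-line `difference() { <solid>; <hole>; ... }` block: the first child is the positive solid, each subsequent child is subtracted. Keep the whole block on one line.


difference() { cube([4100, 179, 2913]); translate([2101, 0, 795]) cube([1208, 179, 1659]); }


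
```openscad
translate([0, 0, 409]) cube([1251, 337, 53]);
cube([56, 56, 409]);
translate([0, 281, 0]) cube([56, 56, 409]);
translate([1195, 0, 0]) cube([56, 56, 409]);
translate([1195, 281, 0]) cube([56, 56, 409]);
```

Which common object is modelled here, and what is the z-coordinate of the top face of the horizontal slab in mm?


A bench. The seat-top height is 462 mm.

A long slab on four corner posts — a bench. The slab sits at z = 409 with thickness 53, so the top is 409 + 53 = 462 mm.


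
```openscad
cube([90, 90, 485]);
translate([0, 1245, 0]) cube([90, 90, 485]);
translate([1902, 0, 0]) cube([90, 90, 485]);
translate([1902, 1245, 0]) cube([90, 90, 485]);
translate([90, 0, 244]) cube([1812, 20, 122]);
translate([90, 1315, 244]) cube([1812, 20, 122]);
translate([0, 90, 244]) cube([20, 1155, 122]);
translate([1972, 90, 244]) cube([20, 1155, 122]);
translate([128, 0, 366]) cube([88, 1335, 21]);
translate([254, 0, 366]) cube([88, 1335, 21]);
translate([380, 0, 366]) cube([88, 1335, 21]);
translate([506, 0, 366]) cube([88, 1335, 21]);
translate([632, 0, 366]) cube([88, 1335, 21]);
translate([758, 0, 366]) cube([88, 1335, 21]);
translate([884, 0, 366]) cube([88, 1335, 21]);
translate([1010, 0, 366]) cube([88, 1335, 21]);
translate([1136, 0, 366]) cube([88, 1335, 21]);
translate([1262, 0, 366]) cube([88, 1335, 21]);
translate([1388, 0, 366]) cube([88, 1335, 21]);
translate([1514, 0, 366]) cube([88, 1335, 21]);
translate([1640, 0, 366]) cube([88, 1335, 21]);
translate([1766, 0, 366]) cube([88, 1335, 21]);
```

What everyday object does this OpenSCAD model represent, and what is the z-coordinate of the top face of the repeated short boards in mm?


A bed frame. The slat-top height is 387 mm.

Four posts, four rails, and a row of slats — a bed frame. Slats sit on the rails at z = 244 + 122 = 366; with slat thickness 21, the top is 387 mm.


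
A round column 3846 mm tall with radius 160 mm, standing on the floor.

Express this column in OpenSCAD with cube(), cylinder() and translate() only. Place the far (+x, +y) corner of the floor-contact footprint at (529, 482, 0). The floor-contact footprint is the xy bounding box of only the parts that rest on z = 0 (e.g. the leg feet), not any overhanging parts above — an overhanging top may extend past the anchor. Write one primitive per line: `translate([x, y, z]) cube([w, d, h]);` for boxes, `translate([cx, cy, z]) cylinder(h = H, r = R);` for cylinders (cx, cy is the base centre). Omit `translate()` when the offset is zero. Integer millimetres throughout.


translate([369, 322, 0]) cylinder(h = 3846, r = 160);


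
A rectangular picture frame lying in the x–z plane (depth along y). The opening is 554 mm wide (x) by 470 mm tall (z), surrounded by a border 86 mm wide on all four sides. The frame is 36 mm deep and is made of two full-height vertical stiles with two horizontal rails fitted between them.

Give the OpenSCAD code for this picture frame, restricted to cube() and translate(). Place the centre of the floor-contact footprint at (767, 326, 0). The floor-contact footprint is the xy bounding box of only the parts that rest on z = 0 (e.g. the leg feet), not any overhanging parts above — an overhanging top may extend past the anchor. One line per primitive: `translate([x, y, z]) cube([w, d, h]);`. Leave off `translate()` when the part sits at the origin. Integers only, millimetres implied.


translate([404, 308, 0]) cube([86, 36, 642]);
translate([1044, 308, 0]) cube([86, 36, 642]);
translate([490, 308, 0]) cube([554, 36, 86]);
translate([490, 308, 556]) cube([554, 36, 86]);


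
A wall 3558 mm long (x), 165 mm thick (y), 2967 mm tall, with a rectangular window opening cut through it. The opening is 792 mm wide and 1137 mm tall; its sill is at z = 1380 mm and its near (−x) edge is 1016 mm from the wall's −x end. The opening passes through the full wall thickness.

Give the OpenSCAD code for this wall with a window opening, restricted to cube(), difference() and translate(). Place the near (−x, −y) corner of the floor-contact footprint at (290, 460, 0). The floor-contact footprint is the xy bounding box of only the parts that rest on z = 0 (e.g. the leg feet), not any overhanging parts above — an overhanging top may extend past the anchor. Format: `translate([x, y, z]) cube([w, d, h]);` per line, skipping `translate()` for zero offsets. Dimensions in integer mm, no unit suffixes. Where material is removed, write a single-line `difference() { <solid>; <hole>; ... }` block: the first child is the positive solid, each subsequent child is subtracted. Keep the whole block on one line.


difference() { translate([290, 460, 0]) cube([3558, 165, 2967]); translate([1306, 460, 1380]) cube([792, 165, 1137]); }


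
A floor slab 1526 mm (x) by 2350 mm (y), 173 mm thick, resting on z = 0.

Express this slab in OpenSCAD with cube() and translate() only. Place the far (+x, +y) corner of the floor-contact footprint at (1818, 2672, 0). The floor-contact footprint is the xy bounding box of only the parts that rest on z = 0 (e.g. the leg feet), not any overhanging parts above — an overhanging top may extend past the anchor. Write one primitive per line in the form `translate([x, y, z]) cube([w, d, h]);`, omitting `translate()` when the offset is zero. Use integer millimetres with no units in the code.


translate([292, 322, 0]) cube([1526, 2350, 173]);


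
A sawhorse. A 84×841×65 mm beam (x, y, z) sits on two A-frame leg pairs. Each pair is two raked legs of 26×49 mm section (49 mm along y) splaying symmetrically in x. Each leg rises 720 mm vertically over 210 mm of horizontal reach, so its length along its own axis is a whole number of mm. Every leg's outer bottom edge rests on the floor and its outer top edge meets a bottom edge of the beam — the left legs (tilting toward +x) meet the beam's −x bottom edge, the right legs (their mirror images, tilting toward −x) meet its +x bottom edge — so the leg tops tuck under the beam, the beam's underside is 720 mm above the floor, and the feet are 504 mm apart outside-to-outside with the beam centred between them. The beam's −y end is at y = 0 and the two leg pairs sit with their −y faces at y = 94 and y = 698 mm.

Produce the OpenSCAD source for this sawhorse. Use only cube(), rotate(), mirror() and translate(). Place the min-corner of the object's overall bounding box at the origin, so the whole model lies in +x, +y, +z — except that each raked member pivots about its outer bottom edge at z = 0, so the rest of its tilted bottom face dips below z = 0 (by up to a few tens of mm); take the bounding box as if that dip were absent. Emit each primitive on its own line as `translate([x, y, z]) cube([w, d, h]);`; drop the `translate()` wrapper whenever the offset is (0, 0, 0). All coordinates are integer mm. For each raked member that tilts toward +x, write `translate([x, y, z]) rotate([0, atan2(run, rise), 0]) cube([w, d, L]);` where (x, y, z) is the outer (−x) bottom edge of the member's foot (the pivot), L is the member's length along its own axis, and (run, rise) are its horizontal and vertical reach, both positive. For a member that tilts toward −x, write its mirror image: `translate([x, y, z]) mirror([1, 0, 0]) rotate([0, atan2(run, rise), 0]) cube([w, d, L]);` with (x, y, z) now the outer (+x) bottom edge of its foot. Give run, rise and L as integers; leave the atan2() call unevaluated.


// leg length = √(210² + 720²) = 750
// right-leg outer foot x = 2·210 + 84 = 504
// beam min-corner = (210, 0, 720)
translate([210, 0, 720]) cube([84, 841, 65]);
translate([0, 94, 0]) rotate([0, atan2(210, 720), 0]) cube([26, 49, 750]);
translate([504, 94, 0]) mirror([1, 0, 0]) rotate([0, atan2(210, 720), 0]) cube([26, 49, 750]);
translate([0, 698, 0]) rotate([0, atan2(210, 720), 0]) cube([26, 49, 750]);
translate([504, 698, 0]) mirror([1, 0, 0]) rotate([0, atan2(210, 720), 0]) cube([26, 49, 750]);


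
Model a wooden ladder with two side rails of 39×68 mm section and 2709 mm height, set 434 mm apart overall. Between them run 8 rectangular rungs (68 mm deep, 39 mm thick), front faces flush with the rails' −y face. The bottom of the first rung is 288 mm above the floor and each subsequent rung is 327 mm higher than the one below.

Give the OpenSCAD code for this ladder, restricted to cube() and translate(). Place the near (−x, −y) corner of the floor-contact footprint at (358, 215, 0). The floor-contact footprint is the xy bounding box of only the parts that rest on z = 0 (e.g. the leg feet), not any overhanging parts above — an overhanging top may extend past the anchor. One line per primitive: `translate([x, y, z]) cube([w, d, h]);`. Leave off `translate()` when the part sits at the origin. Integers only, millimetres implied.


// rung span = 434 - 2*39 = 356
// rung[k] z = 288 + k*327
translate([358, 215, 0]) cube([39, 68, 2709]);
translate([753, 215, 0]) cube([39, 68, 2709]);
translate([397, 215, 288]) cube([356, 68, 39]);
translate([397, 215, 615]) cube([356, 68, 39]);
translate([397, 215, 942]) cube([356, 68, 39]);
translate([397, 215, 1269]) cube([356, 68, 39]);
translate([397, 215, 1596]) cube([356, 68, 39]);
translate([397, 215, 1923]) cube([356, 68, 39]);
translate([397, 215, 2250]) cube([356, 68, 39]);
translate([397, 215, 2577]) cube([356, 68, 39]);
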